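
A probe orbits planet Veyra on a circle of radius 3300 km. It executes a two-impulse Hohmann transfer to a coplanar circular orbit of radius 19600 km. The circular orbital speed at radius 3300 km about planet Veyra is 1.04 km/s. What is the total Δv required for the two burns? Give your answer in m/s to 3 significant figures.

From the circular-orbit relation v² = μ/r at r = 3300 km: μ = v²r = (1.04)² × 3300 = 3569.28 km³/s².
Transfer-ellipse semi-major axis a_t = (r₁ + r₂)/2 = (3300 + 19600)/2 = 11450 km.
At r₁ the circular-orbit speed is v₁ = √(μ/r₁) = 1.0400 km/s.
Transfer-orbit speed at r₁ (vis-viva equation): v_p = √[μ(2/r₁ − 1/a_t)] = 1.3607 km/s.
First burn Δv₁ = |v_p − v₁| = 0.3207 km/s.
Circular speed at r₂: v₂ = √(μ/r₂) = 0.4267 km/s.
Transfer-orbit speed at r₂: v_a = √[μ(2/r₂ − 1/a_t)] = 0.2291 km/s.
Second burn Δv₂ = |v₂ − v_a| = 0.1976 km/s.
Δv = Δv₁ + Δv₂ = 0.3207 + 0.1976 = 0.5183 km/s.

Δv = 518 m/s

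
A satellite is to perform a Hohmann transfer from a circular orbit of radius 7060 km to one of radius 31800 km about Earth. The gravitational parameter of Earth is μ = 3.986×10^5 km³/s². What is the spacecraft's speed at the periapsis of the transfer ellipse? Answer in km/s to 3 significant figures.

Transfer-ellipse semi-major axis a_t = (r₁ + r₂)/2 = (7060 + 31800)/2 = 19430 km.
At periapsis, r = 7060 km.
Vis-viva: v = √[μ(2/r − 1/a_t)] = √[3.986×10^5 × (2/7060 − 1/19430)] = 9.613 km/s.

v = 9.61 km/s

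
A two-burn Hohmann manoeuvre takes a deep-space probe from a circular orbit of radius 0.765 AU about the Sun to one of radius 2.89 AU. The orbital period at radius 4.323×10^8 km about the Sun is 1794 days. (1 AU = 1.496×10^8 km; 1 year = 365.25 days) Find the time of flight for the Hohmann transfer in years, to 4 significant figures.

From Kepler's third law T² = 4π²r³/μ at r = 4.323×10^8 km, T = 1794 days = 1794 × 86400 s = 1.550016×10^8 s: μ = 4π²r³/T² = 1.32753×10^11 km³/s².
In km: r₁ = 0.765 × 1.496×10^8 = 1.14444×10^8 km; r₂ = 2.89 × 1.496×10^8 = 4.32344×10^8 km.
The Hohmann ellipse has a_t = (r₁ + r₂)/2 = 2.73394×10^8 km.
By Kepler's third law the transfer-orbit period is T = 2π√(a_t³/μ), so t = T/2 = 3.898×10^7 s.
Converting: 3.898×10^7 s ÷ 3.15576×10^7 s/year (365.25 × 86400) = 1.235 years.

t = 1.235 years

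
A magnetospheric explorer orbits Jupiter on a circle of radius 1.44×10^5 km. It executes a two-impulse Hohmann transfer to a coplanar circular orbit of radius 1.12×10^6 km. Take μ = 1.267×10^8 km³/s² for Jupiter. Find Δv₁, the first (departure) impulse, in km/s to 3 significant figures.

Δv₁ = 9.82 km/s

Transfer-ellipse semi-major axis a_t = (r₁ + r₂)/2 = (1.440×10^5 + 1.120×10^6)/2 = 6.320×10^5 km.
On the circular orbit at r = 1.440×10^5 km, v_c = √(μ/r) = 29.662 km/s.
Vis-viva on the transfer ellipse at r = 1.440×10^5 km gives v_t = √[μ(2/r − 1/a_t)] = 39.487 km/s.
Δv₁ = |v_t − v_c| = |39.487 − 29.662| = 9.825 km/s.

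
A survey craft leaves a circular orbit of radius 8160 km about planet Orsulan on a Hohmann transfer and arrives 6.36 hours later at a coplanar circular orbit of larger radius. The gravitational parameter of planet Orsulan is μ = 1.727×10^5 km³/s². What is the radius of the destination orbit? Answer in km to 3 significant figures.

r₂ = 33700 km

Transfer time t = 6.36 hours = 22896 s, and t = π√(a_t³/μ).
So a_t = (μ t²/π²)^(1/3) = (1.727×10^5 × (22896)² / π²)^(1/3) = 20933 km.
Since a_t = (r₁ + r₂)/2, r₂ = 2a_t − r₁ = 2×20933 − 8160 = 33706 km.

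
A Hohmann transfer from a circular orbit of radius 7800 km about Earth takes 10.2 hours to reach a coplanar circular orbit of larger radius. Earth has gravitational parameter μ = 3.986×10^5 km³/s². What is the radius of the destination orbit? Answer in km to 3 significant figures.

Transfer time t = 10.2 hours = 36720 s, and t = π√(a_t³/μ).
So a_t = (μ t²/π²)^(1/3) = (3.986×10^5 × (36720)² / π²)^(1/3) = 37904 km.
Since a_t = (r₁ + r₂)/2, r₂ = 2a_t − r₁ = 2×37904 − 7800 = 68008 km.

r₂ = 68000 km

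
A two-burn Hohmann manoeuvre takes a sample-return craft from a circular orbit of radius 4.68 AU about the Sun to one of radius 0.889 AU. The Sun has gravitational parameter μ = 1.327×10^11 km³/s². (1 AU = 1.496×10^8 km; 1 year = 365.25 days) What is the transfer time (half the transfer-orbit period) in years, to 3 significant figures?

t = 2.32 years

In km: r₁ = 4.68 × 1.496×10^8 = 7.00128×10^8 km; r₂ = 0.889 × 1.496×10^8 = 1.329944×10^8 km.
Semi-major axis of the transfer orbit: a_t = (7.00128×10^8 + 1.329944×10^8)/2 = 4.165612×10^8 km.
Transfer time t = π√(a_t³/μ) = π√((4.165612×10^8)³ / 1.327×10^11) = 7.332×10^7 s.
Converting: 7.332×10^7 s ÷ 3.15576×10^7 s/year (365.25 × 86400) = 2.32 years.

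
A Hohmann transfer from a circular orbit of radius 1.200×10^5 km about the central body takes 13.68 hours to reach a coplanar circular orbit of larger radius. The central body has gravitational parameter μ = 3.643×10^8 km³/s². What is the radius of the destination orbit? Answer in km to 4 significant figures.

r₂ = 7.747×10^5 km

Transfer time t = 13.68 hours = 49248 s, and t = π√(a_t³/μ).
So a_t = (μ t²/π²)^(1/3) = (3.643×10^8 × (49248)² / π²)^(1/3) = 4.4735×10^5 km.
Since a_t = (r₁ + r₂)/2, r₂ = 2a_t − r₁ = 2×4.4735×10^5 − 1.200×10^5 = 7.747×10^5 km.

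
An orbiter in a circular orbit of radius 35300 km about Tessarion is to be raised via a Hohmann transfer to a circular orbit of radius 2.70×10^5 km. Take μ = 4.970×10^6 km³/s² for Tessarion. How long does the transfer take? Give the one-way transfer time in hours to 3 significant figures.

Semi-major axis of the transfer orbit: a_t = (35300 + 2.700×10^5)/2 = 1.5265×10^5 km.
Transfer time t = π√(a_t³/μ) = π√((1.5265×10^5)³ / 4.970×10^6) = 84050 s.
Converting: 84050 s ÷ 3600 s/hour = 23.3 hours.

t = 23.3 hours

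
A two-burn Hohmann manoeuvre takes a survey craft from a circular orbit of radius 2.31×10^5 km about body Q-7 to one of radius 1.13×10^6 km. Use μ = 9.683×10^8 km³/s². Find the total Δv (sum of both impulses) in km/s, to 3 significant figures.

Semi-major axis of the transfer orbit: a_t = (2.310×10^5 + 1.130×10^6)/2 = 6.805×10^5 km.
At r₁ the circular-orbit speed is v₁ = √(μ/r₁) = 64.744 km/s.
Transfer-orbit speed at r₁ (vis-viva equation): v_p = √[μ(2/r₁ − 1/a_t)] = 83.430 km/s.
First burn Δv₁ = |v_p − v₁| = 18.686 km/s.
Circular speed at r₂: v₂ = √(μ/r₂) = 29.273 km/s.
Transfer-orbit speed at r₂: v_a = √[μ(2/r₂ − 1/a_t)] = 17.055 km/s.
Second burn Δv₂ = |v₂ − v_a| = 12.218 km/s.
Δv = Δv₁ + Δv₂ = 18.686 + 12.218 = 30.90 km/s.

Δv = 30.9 km/s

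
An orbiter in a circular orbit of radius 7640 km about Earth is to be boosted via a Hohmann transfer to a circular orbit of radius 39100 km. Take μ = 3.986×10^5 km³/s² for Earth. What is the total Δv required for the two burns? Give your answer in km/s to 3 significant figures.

Transfer-ellipse semi-major axis a_t = (r₁ + r₂)/2 = (7640 + 39100)/2 = 23370 km.
At r₁ the circular-orbit speed is v₁ = √(μ/r₁) = 7.223 km/s.
Transfer-orbit speed at r₁ (vis-viva equation): v_p = √[μ(2/r₁ − 1/a_t)] = 9.343 km/s.
First burn Δv₁ = |v_p − v₁| = 2.120 km/s.
At r₂, v₂ = √(μ/r₂) = 3.193 km/s.
Transfer-orbit speed at r₂: v_a = √[μ(2/r₂ − 1/a_t)] = 1.826 km/s.
Second burn Δv₂ = |v₂ − v_a| = 1.367 km/s.
Total Δv = Δv₁ + Δv₂ = 3.487 km/s.

Δv = 3.49 km/s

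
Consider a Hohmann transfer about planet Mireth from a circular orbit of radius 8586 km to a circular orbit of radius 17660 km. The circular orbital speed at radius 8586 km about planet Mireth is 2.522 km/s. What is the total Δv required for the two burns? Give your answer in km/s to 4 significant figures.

Δv = 0.7398 km/s

From the circular-orbit relation v² = μ/r at r = 8586 km: μ = v²r = (2.522)² × 8586 = 54611.1 km³/s².
Transfer-ellipse semi-major axis a_t = (r₁ + r₂)/2 = (8586 + 17660)/2 = 13123 km.
Circular speed at r₁: v₁ = √(μ/r₁) = √(54611.1/8586) = 2.5220 km/s.
Transfer-orbit speed at r₁ (vis-viva equation): v_p = √[μ(2/r₁ − 1/a_t)] = 2.9257 km/s.
First burn Δv₁ = |v_p − v₁| = 0.4037 km/s.
Circular speed at r₂: v₂ = √(μ/r₂) = 1.7585 km/s.
Transfer-orbit speed at r₂: v_a = √[μ(2/r₂ − 1/a_t)] = 1.4224 km/s.
Second burn Δv₂ = |v₂ − v_a| = 0.3361 km/s.
Δv = Δv₁ + Δv₂ = 0.4037 + 0.3361 = 0.7398 km/s.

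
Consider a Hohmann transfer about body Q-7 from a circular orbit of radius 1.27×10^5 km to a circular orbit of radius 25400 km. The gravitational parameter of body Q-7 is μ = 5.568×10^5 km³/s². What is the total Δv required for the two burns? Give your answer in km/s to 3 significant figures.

Δv = 2.25 km/s

Transfer-ellipse semi-major axis a_t = (r₁ + r₂)/2 = (1.270×10^5 + 25400)/2 = 76200 km.
At r₁ the circular-orbit speed is v₁ = √(μ/r₁) = 2.094 km/s.
On the transfer ellipse at r₁, vis-viva gives v_a = √[μ(2/r₁ − 1/a_t)] = 1.209 km/s.
First burn Δv₁ = |v_a − v₁| = 0.8850 km/s.
Circular speed at r₂: v₂ = √(μ/r₂) = 4.682 km/s.
Transfer-orbit speed at r₂: v_p = √[μ(2/r₂ − 1/a_t)] = 6.044 km/s.
Second burn Δv₂ = |v₂ − v_p| = 1.362 km/s.
Δv = Δv₁ + Δv₂ = 0.8850 + 1.362 = 2.247 km/s.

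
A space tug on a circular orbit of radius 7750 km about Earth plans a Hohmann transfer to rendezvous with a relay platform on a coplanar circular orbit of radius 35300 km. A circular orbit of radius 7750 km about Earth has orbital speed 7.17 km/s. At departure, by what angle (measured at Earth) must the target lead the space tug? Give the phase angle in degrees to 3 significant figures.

φ = 94.3°

From the circular-orbit relation v² = μ/r at r = 7750 km: μ = v²r = (7.17)² × 7750 = 3.98419×10^5 km³/s².
The Hohmann ellipse has a_t = (r₁ + r₂)/2 = 21525 km.
The half-period of the transfer ellipse is t = π√(a_t³/μ) = 15720 s.
The target's mean motion on its circular orbit is ω₂ = √(μ/r₂³) = 9.517×10^-5 rad/s.
Angle swept by the target during transfer: ω₂·t = 1.496 rad = 85.71°.
Arrival is 180° from departure on the ellipse, so φ = 180° − 85.71° = 94.3°.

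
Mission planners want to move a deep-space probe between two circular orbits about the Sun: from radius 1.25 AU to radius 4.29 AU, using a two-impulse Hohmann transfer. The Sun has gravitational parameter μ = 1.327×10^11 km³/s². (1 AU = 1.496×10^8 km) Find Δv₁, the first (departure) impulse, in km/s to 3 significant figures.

Δv₁ = 6.51 km/s

In km: r₁ = 1.25 × 1.496×10^8 = 1.870×10^8 km; r₂ = 4.29 × 1.496×10^8 = 6.41784×10^8 km.
Transfer-ellipse semi-major axis a_t = (r₁ + r₂)/2 = (1.870×10^8 + 6.41784×10^8)/2 = 4.14392×10^8 km.
On the circular orbit at r = 1.870×10^8 km, v_c = √(μ/r) = 26.639 km/s.
Transfer-orbit speed at the same r (vis-viva, a = a_t): v_t = √[μ(2/r − 1/a_t)] = 33.152 km/s.
Δv₁ = |v_t − v_c| = |33.152 − 26.639| = 6.513 km/s.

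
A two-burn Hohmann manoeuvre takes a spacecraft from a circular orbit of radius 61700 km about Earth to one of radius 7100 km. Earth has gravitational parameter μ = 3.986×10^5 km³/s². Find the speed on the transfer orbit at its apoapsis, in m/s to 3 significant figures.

v = 1150 m/s

The Hohmann ellipse has a_t = (r₁ + r₂)/2 = 34400 km.
The apoapsis of the transfer ellipse is at r = 61700 km.
From the vis-viva equation, v = √[μ(2/r − 1/a_t)] = 1.155 km/s.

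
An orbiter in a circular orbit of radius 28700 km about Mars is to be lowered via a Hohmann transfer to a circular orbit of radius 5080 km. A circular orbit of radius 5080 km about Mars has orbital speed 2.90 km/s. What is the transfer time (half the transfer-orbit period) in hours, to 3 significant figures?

t = 9.27 hours

From the circular-orbit relation v² = μ/r at r = 5080 km: μ = v²r = (2.90)² × 5080 = 42722.8 km³/s².
Semi-major axis of the transfer orbit: a_t = (28700 + 5080)/2 = 16890 km.
By Kepler's third law the transfer-orbit period is T = 2π√(a_t³/μ), so t = T/2 = 33360 s.
Converting: 33360 s ÷ 3600 s/hour = 9.27 hours.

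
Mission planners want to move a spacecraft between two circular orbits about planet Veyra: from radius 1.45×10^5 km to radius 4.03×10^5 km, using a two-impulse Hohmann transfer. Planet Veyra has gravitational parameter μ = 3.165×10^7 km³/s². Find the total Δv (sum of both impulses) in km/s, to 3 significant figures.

Transfer-ellipse semi-major axis a_t = (r₁ + r₂)/2 = (1.450×10^5 + 4.030×10^5)/2 = 2.740×10^5 km.
Circular speed at r₁: v₁ = √(μ/r₁) = √(3.165×10^7/1.450×10^5) = 14.7742 km/s.
On the transfer ellipse at r₁, vis-viva equation gives v_p = √[μ(2/r₁ − 1/a_t)] = 17.9176 km/s.
First burn Δv₁ = |v_p − v₁| = 3.1434 km/s.
At r₂, v₂ = √(μ/r₂) = 8.8621 km/s.
Transfer-orbit speed at r₂: v_a = √[μ(2/r₂ − 1/a_t)] = 6.4468 km/s.
Second burn Δv₂ = |v₂ − v_a| = 2.4153 km/s.
Δv = Δv₁ + Δv₂ = 3.1434 + 2.4153 = 5.559 km/s.

Δv = 5.56 km/s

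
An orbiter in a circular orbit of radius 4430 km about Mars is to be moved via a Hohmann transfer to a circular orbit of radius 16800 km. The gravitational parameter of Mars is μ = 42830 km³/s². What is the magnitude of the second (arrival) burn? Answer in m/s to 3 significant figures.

Semi-major axis of the transfer orbit: a_t = (4430 + 16800)/2 = 10615 km.
On the circular orbit at r = 16800 km, v_c = √(μ/r) = 1.5967 km/s.
Transfer-orbit speed at the same r (vis-viva, a = a_t): v_t = √[μ(2/r − 1/a_t)] = 1.0315 km/s.
Δv₂ = |v_t − v_c| = |1.0315 − 1.5967| = 0.5652 km/s.

Δv₂ = 565 m/s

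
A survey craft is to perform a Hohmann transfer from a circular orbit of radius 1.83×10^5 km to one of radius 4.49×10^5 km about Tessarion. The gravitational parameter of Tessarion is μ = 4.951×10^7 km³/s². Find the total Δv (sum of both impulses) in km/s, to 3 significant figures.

The Hohmann ellipse has a_t = (r₁ + r₂)/2 = 3.160×10^5 km.
Circular speed at r₁: v₁ = √(μ/r₁) = √(4.951×10^7/1.830×10^5) = 16.4483 km/s.
On the transfer ellipse at r₁, v² = μ(2/r − 1/a) gives v_p = √[μ(2/r₁ − 1/a_t)] = 19.6065 km/s.
First burn Δv₁ = |v_p − v₁| = 3.158 km/s.
Circular speed at r₂: v₂ = √(μ/r₂) = 10.501 km/s.
Transfer-orbit speed at r₂: v_a = √[μ(2/r₂ − 1/a_t)] = 7.9911 km/s.
Second burn Δv₂ = |v₂ − v_a| = 2.510 km/s.
Δv = Δv₁ + Δv₂ = 3.158 + 2.510 = 5.668 km/s.

Δv = 5.67 km/s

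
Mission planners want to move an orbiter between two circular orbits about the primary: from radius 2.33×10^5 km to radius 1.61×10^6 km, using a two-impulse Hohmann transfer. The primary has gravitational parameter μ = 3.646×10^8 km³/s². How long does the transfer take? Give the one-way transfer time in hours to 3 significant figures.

t = 40.4 hours

Semi-major axis of the transfer orbit: a_t = (2.330×10^5 + 1.610×10^6)/2 = 9.215×10^5 km.
Transfer time t = π√(a_t³/μ) = π√((9.215×10^5)³ / 3.646×10^8) = 1.455×10^5 s.
Converting: 1.455×10^5 s ÷ 3600 s/hour = 40.4 hours.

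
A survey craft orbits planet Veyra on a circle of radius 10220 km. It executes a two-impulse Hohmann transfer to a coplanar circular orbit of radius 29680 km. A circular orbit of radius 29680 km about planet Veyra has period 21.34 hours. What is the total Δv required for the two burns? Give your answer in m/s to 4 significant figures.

From Kepler's third law T² = 4π²r³/μ at r = 29680 km, T = 21.34 hours = 21.34 × 3600 s = 76824 s: μ = 4π²r³/T² = 1.74887×10^5 km³/s².
Semi-major axis of the transfer orbit: a_t = (10220 + 29680)/2 = 19950 km.
At r₁ the circular-orbit speed is v₁ = √(μ/r₁) = 4.1367 km/s.
Transfer-orbit speed at r₁ (vis-viva equation): v_p = √[μ(2/r₁ − 1/a_t)] = 5.0456 km/s.
First burn Δv₁ = |v_p − v₁| = 0.9089 km/s.
At r₂, v₂ = √(μ/r₂) = 2.427 km/s.
Transfer-orbit speed at r₂: v_a = √[μ(2/r₂ − 1/a_t)] = 1.737 km/s.
Second burn Δv₂ = |v₂ − v_a| = 0.6900 km/s.
Δv = Δv₁ + Δv₂ = 0.9089 + 0.6900 = 1.599 km/s.

Δv = 1599 m/s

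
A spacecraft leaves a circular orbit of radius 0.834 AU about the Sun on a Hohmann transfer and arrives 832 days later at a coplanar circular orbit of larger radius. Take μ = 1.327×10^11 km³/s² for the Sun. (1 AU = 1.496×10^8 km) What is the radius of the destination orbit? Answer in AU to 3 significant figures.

r₂ = 4.66 AU

In km: r₁ = 0.834 × 1.496×10^8 = 1.247664×10^8 km.
Transfer time t = 832 days = 7.18848×10^7 s, and t = π√(a_t³/μ).
So a_t = (μ t²/π²)^(1/3) = (1.327×10^11 × (7.18848×10^7)² / π²)^(1/3) = 4.1110×10^8 km.
Since a_t = (r₁ + r₂)/2, r₂ = 2a_t − r₁ = 2×4.1110×10^8 − 1.247664×10^8 = 6.974336×10^8 km.
In AU: r₂ = 6.974336×10^8 / 1.496×10^8 = 4.66 AU.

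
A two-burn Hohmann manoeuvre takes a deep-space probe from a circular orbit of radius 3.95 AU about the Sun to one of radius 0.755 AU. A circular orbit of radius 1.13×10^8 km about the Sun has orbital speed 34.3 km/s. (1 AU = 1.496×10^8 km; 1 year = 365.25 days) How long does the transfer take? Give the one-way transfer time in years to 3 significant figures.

From the circular-orbit relation v² = μ/r at r = 1.13×10^8 km: μ = v²r = (34.3)² × 1.13×10^8 = 1.32943×10^11 km³/s².
In km: r₁ = 3.95 × 1.496×10^8 = 5.9092×10^8 km; r₂ = 0.755 × 1.496×10^8 = 1.12948×10^8 km.
Transfer-ellipse semi-major axis a_t = (r₁ + r₂)/2 = (5.9092×10^8 + 1.12948×10^8)/2 = 3.51934×10^8 km.
By Kepler's third law the transfer-orbit period is T = 2π√(a_t³/μ), so t = T/2 = 5.689×10^7 s.
Converting: 5.689×10^7 s ÷ 3.15576×10^7 s/year (365.25 × 86400) = 1.80 years.

t = 1.80 years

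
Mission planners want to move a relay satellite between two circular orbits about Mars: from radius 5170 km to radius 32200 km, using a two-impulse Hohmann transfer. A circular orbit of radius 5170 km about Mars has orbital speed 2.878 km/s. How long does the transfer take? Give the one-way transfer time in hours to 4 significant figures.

From the circular-orbit relation v² = μ/r at r = 5170 km: μ = v²r = (2.878)² × 5170 = 42822.5 km³/s².
Semi-major axis of the transfer orbit: a_t = (5170 + 32200)/2 = 18685 km.
By Kepler's third law the transfer-orbit period is T = 2π√(a_t³/μ), so t = T/2 = 38780 s.
Converting: 38780 s ÷ 3600 s/hour = 10.77 hours.

t = 10.77 hours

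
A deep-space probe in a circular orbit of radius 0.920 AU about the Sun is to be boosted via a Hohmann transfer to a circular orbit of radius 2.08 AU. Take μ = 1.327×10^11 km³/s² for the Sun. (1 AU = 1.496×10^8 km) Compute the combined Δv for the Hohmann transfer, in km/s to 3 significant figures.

Δv = 9.99 km/s

In km: r₁ = 0.920 × 1.496×10^8 = 1.37632×10^8 km; r₂ = 2.08 × 1.496×10^8 = 3.11168×10^8 km.
Semi-major axis of the transfer orbit: a_t = (1.37632×10^8 + 3.11168×10^8)/2 = 2.244×10^8 km.
Circular speed at r₁: v₁ = √(μ/r₁) = √(1.327×10^11/1.37632×10^8) = 31.051 km/s.
On the transfer ellipse at r₁, vis-viva equation gives v_p = √[μ(2/r₁ − 1/a_t)] = 36.565 km/s.
First burn Δv₁ = |v_p − v₁| = 5.514 km/s.
Circular speed at r₂: v₂ = √(μ/r₂) = 20.651 km/s.
Transfer-orbit speed at r₂: v_a = √[μ(2/r₂ − 1/a_t)] = 16.173 km/s.
Second burn Δv₂ = |v₂ − v_a| = 4.478 km/s.
Total Δv = Δv₁ + Δv₂ = 9.992 km/s.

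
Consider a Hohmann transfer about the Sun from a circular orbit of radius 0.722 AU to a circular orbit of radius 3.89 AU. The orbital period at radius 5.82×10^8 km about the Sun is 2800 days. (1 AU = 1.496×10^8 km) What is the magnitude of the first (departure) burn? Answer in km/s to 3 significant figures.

From Kepler's third law T² = 4π²r³/μ at r = 5.82×10^8 km, T = 2800 days = 2800 × 86400 s = 2.4192×10^8 s: μ = 4π²r³/T² = 1.32980×10^11 km³/s².
In km: r₁ = 0.722 × 1.496×10^8 = 1.080112×10^8 km; r₂ = 3.89 × 1.496×10^8 = 5.81944×10^8 km.
Transfer-ellipse semi-major axis a_t = (r₁ + r₂)/2 = (1.080112×10^8 + 5.81944×10^8)/2 = 3.449776×10^8 km.
On the circular orbit at r = 1.080112×10^8 km, v_c = √(μ/r) = 35.09 km/s.
Vis-viva on the transfer ellipse at r = 1.080112×10^8 km gives v_t = √[μ(2/r − 1/a_t)] = 45.57 km/s.
Δv₁ = |v_t − v_c| = |45.57 − 35.09| = 10.48 km/s.

Δv₁ = 10.5 km/s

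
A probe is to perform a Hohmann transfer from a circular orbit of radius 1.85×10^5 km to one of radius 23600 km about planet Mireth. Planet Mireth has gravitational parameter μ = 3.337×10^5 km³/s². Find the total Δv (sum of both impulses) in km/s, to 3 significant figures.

The Hohmann ellipse has a_t = (r₁ + r₂)/2 = 1.043×10^5 km.
Circular speed at r₁: v₁ = √(μ/r₁) = √(3.337×10^5/1.850×10^5) = 1.3431 km/s.
Transfer-orbit speed at r₁ (vis-viva equation): v_a = √[μ(2/r₁ − 1/a_t)] = 0.63886 km/s.
First burn Δv₁ = |v_a − v₁| = 0.7042 km/s.
At r₂, v₂ = √(μ/r₂) = 3.760 km/s.
Transfer-orbit speed at r₂: v_p = √[μ(2/r₂ − 1/a_t)] = 5.008 km/s.
Second burn Δv₂ = |v₂ − v_p| = 1.248 km/s.
Δv = Δv₁ + Δv₂ = 0.7042 + 1.248 = 1.952 km/s.

Δv = 1.95 km/s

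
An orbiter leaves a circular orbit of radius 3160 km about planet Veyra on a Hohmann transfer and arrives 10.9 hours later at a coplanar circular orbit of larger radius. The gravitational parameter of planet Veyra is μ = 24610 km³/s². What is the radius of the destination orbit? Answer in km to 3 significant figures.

r₂ = 28200 km

Transfer time t = 10.9 hours = 39240 s, and t = π√(a_t³/μ).
So a_t = (μ t²/π²)^(1/3) = (24610 × (39240)² / π²)^(1/3) = 15659 km.
Since a_t = (r₁ + r₂)/2, r₂ = 2a_t − r₁ = 2×15659 − 3160 = 28158 km.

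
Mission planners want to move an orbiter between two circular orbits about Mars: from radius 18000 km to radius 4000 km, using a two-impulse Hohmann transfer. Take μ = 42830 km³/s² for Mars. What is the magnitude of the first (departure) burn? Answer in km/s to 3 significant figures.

Δv₁ = 0.612 km/s

The Hohmann ellipse has a_t = (r₁ + r₂)/2 = 11000 km.
Circular speed at r = 18000 km: v_c = √(μ/r) = 1.542545 km/s.
Transfer-orbit speed at the same r (vis-viva, a = a_t): v_t = √[μ(2/r − 1/a_t)] = 0.9301895 km/s.
Δv₁ = |v_t − v_c| = |0.9301895 − 1.542545| = 0.6124 km/s.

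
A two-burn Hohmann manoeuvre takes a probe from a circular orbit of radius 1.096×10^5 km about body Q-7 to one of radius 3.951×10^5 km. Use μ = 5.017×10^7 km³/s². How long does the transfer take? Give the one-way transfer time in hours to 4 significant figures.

Transfer-ellipse semi-major axis a_t = (r₁ + r₂)/2 = (1.096×10^5 + 3.951×10^5)/2 = 2.5235×10^5 km.
By Kepler's third law the transfer-orbit period is T = 2π√(a_t³/μ), so t = T/2 = 56230 s.
Converting: 56230 s ÷ 3600 s/hour = 15.62 hours.

t = 15.62 hours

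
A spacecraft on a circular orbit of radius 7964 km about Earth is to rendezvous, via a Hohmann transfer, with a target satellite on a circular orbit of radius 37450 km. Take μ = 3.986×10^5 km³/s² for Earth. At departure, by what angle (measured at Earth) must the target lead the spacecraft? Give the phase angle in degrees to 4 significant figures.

Transfer-ellipse semi-major axis a_t = (r₁ + r₂)/2 = (7964 + 37450)/2 = 22707 km.
The half-period of the transfer ellipse is t = π√(a_t³/μ) = 17026 s.
Target angular speed ω₂ = √(μ/r₂³) = 8.7115×10^-5 rad/s.
Angle swept by the target during transfer: ω₂·t = 1.4832 rad = 84.98°.
Arrival is 180° from departure on the ellipse, so φ = 180° − 84.98° = 95.02°.

φ = 95.02°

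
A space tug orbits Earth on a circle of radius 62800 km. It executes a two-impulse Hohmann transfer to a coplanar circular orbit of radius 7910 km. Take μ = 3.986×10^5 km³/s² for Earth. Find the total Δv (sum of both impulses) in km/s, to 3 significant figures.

Δv = 3.69 km/s

Semi-major axis of the transfer orbit: a_t = (62800 + 7910)/2 = 35355 km.
At r₁ the circular-orbit speed is v₁ = √(μ/r₁) = 2.5194 km/s.
On the transfer ellipse at r₁, v² = μ(2/r − 1/a) gives v_a = √[μ(2/r₁ − 1/a_t)] = 1.1917 km/s.
First burn Δv₁ = |v_a − v₁| = 1.328 km/s.
At r₂, v₂ = √(μ/r₂) = 7.099 km/s.
Transfer-orbit speed at r₂: v_p = √[μ(2/r₂ − 1/a_t)] = 9.461 km/s.
Second burn Δv₂ = |v₂ − v_p| = 2.362 km/s.
Total Δv = Δv₁ + Δv₂ = 3.690 km/s.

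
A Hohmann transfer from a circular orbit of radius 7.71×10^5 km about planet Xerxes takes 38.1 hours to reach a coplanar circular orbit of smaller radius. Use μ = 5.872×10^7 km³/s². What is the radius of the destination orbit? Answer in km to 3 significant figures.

r₂ = 1.93×10^5 km

Transfer time t = 38.1 hours = 1.3716×10^5 s, and t = π√(a_t³/μ).
So a_t = (μ t²/π²)^(1/3) = (5.872×10^7 × (1.3716×10^5)² / π²)^(1/3) = 4.8193×10^5 km.
Since a_t = (r₁ + r₂)/2, r₂ = 2a_t − r₁ = 2×4.8193×10^5 − 7.710×10^5 = 1.9286×10^5 km.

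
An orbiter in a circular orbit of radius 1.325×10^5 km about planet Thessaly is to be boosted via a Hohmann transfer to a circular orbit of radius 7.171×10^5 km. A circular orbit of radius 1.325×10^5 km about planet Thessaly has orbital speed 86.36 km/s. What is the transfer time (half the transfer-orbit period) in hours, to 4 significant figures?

t = 7.686 hours

From the circular-orbit relation v² = μ/r at r = 1.325×10^5 km: μ = v²r = (86.36)² × 1.325×10^5 = 9.88192×10^8 km³/s².
Transfer-ellipse semi-major axis a_t = (r₁ + r₂)/2 = (1.325×10^5 + 7.171×10^5)/2 = 4.248×10^5 km.
Transfer time t = π√(a_t³/μ) = π√((4.248×10^5)³ / 9.88192×10^8) = 27670 s.
Converting: 27670 s ÷ 3600 s/hour = 7.686 hours.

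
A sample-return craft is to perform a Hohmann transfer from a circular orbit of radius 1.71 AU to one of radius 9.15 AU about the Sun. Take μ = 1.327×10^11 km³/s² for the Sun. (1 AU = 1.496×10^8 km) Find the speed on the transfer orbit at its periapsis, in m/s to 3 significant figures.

v = 29600 m/s

In km: r₁ = 1.71 × 1.496×10^8 = 2.55816×10^8 km; r₂ = 9.15 × 1.496×10^8 = 1.36884×10^9 km.
Transfer-ellipse semi-major axis a_t = (r₁ + r₂)/2 = (2.55816×10^8 + 1.36884×10^9)/2 = 8.12328×10^8 km.
The periapsis of the transfer ellipse is at r = 2.55816×10^8 km.
Vis-viva: v = √[μ(2/r − 1/a_t)] = √[1.327×10^11 × (2/2.55816×10^8 − 1/8.12328×10^8)] = 29.57 km/s.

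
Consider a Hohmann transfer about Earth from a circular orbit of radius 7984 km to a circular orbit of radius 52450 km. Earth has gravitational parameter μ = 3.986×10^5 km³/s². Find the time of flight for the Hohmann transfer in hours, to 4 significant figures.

The Hohmann ellipse has a_t = (r₁ + r₂)/2 = 30217 km.
Half the transfer-orbit period gives t = π√(a_t³/μ) = 26137 s.
Converting: 26137 s ÷ 3600 s/hour = 7.260 hours.

t = 7.260 hours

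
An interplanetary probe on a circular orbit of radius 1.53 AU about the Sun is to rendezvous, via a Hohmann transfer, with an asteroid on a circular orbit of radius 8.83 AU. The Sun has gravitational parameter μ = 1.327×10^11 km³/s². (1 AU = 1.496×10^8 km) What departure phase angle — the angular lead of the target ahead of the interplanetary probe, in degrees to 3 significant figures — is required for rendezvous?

In km: r₁ = 1.53 × 1.496×10^8 = 2.28888×10^8 km; r₂ = 8.83 × 1.496×10^8 = 1.320968×10^9 km.
The Hohmann ellipse has a_t = (r₁ + r₂)/2 = 7.74928×10^8 km.
Transfer time t = π√(a_t³/μ) = 1.8604×10^8 s.
Target angular speed ω₂ = √(μ/r₂³) = 7.5875×10^-9 rad/s.
Angle swept by the target during transfer: ω₂·t = 1.4116 rad = 80.88°.
The interplanetary probe traverses 180° on the transfer ellipse, so the target must lead by 180° − 80.88° = 99.1°.

φ = 99.1°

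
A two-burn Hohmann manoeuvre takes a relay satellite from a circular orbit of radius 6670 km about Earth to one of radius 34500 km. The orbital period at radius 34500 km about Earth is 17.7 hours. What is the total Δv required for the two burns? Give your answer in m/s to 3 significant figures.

Δv = 3740 m/s

From Kepler's third law T² = 4π²r³/μ at r = 34500 km, T = 17.7 hours = 17.7 × 3600 s = 63720 s: μ = 4π²r³/T² = 3.99269×10^5 km³/s².
The Hohmann ellipse has a_t = (r₁ + r₂)/2 = 20585 km.
At r₁ the circular-orbit speed is v₁ = √(μ/r₁) = 7.736951 km/s.
Transfer-orbit speed at r₁ (vis-viva): v_p = √[μ(2/r₁ − 1/a_t)] = 10.01622 km/s.
First burn Δv₁ = |v_p − v₁| = 2.2793 km/s.
At r₂, v₂ = √(μ/r₂) = 3.4019 km/s.
Transfer-orbit speed at r₂: v_a = √[μ(2/r₂ − 1/a_t)] = 1.9365 km/s.
Second burn Δv₂ = |v₂ − v_a| = 1.4654 km/s.
Total Δv = Δv₁ + Δv₂ = 3.745 km/s.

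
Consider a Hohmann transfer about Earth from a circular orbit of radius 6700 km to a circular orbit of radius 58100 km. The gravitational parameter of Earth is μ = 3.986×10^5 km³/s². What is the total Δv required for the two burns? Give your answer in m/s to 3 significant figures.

Transfer-ellipse semi-major axis a_t = (r₁ + r₂)/2 = (6700 + 58100)/2 = 32400 km.
Circular speed at r₁: v₁ = √(μ/r₁) = √(3.986×10^5/6700) = 7.7131 km/s.
On the transfer ellipse at r₁, vis-viva gives v_p = √[μ(2/r₁ − 1/a_t)] = 10.329 km/s.
First burn Δv₁ = |v_p − v₁| = 2.616 km/s.
At r₂, v₂ = √(μ/r₂) = 2.619 km/s.
Transfer-orbit speed at r₂: v_a = √[μ(2/r₂ − 1/a_t)] = 1.191 km/s.
Second burn Δv₂ = |v₂ − v_a| = 1.428 km/s.
Δv = Δv₁ + Δv₂ = 2.616 + 1.428 = 4.044 km/s.

Δv = 4040 m/s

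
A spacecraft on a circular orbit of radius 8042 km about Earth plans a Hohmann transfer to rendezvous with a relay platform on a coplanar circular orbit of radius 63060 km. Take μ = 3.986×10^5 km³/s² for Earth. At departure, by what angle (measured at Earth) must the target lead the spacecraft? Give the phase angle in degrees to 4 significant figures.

φ = 103.8°

Transfer-ellipse semi-major axis a_t = (r₁ + r₂)/2 = (8042 + 63060)/2 = 35551 km.
The half-period of the transfer ellipse is t = π√(a_t³/μ) = 33355 s.
Target angular speed ω₂ = √(μ/r₂³) = 3.9869×10^-5 rad/s.
Angle swept by the target during transfer: ω₂·t = 1.3298 rad = 76.19°.
The spacecraft traverses 180° on the transfer ellipse, so the target must lead by 180° − 76.19° = 103.8°.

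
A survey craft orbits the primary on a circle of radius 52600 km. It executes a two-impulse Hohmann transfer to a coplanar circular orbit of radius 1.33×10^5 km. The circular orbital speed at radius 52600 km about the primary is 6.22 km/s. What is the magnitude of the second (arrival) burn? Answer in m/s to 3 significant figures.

Δv₂ = 967 m/s

From the circular-orbit relation v² = μ/r at r = 52600 km: μ = v²r = (6.22)² × 52600 = 2.03501×10^6 km³/s².
Transfer-ellipse semi-major axis a_t = (r₁ + r₂)/2 = (52600 + 1.330×10^5)/2 = 92800 km.
On the circular orbit at r = 1.330×10^5 km, v_c = √(μ/r) = 3.9116 km/s.
Transfer-orbit speed at the same r (vis-viva, a = a_t): v_t = √[μ(2/r − 1/a_t)] = 2.9449 km/s.
Δv₂ = |v_t − v_c| = |2.9449 − 3.9116| = 0.9667 km/s.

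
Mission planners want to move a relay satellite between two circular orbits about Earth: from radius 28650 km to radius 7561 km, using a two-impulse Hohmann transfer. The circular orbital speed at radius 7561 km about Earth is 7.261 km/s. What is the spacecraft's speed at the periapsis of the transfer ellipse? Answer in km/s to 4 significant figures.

From the circular-orbit relation v² = μ/r at r = 7561 km: μ = v²r = (7.261)² × 7561 = 3.98632×10^5 km³/s².
Transfer-ellipse semi-major axis a_t = (r₁ + r₂)/2 = (28650 + 7561)/2 = 18105.5 km.
At periapsis, r = 7561 km.
Applying v² = μ(2/r − 1/a_t): v = 9.134 km/s.

v = 9.134 km/s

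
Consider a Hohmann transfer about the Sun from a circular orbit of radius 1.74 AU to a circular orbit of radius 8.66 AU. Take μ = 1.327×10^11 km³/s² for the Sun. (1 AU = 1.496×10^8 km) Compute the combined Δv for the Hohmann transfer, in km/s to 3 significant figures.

Δv = 10.8 km/s

In km: r₁ = 1.74 × 1.496×10^8 = 2.60304×10^8 km; r₂ = 8.66 × 1.496×10^8 = 1.295536×10^9 km.
Transfer-ellipse semi-major axis a_t = (r₁ + r₂)/2 = (2.60304×10^8 + 1.295536×10^9)/2 = 7.7792×10^8 km.
Circular speed at r₁: v₁ = √(μ/r₁) = √(1.327×10^11/2.60304×10^8) = 22.5785 km/s.
Transfer-orbit speed at r₁ (vis-viva): v_p = √[μ(2/r₁ − 1/a_t)] = 29.1375 km/s.
First burn Δv₁ = |v_p − v₁| = 6.5590 km/s.
At r₂, v₂ = √(μ/r₂) = 10.1207 km/s.
Transfer-orbit speed at r₂: v_a = √[μ(2/r₂ − 1/a_t)] = 5.85442 km/s.
Second burn Δv₂ = |v₂ − v_a| = 4.2663 km/s.
Total Δv = Δv₁ + Δv₂ = 10.83 km/s.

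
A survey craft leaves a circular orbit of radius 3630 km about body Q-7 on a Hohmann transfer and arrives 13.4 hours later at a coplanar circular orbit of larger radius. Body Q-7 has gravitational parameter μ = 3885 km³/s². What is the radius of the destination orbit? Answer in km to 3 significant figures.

Transfer time t = 13.4 hours = 48240 s, and t = π√(a_t³/μ).
So a_t = (μ t²/π²)^(1/3) = (3885 × (48240)² / π²)^(1/3) = 9711.8 km.
Since a_t = (r₁ + r₂)/2, r₂ = 2a_t − r₁ = 2×9711.8 − 3630 = 15793.6 km.

r₂ = 15800 km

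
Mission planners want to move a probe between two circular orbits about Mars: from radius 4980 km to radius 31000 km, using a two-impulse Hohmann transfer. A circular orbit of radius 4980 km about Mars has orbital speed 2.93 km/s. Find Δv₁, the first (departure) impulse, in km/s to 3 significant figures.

Δv₁ = 0.916 km/s

From the circular-orbit relation v² = μ/r at r = 4980 km: μ = v²r = (2.93)² × 4980 = 42752.8 km³/s².
Transfer-ellipse semi-major axis a_t = (r₁ + r₂)/2 = (4980 + 31000)/2 = 17990 km.
Circular speed at r = 4980 km: v_c = √(μ/r) = 2.9300 km/s.
Vis-viva on the transfer ellipse at r = 4980 km gives v_t = √[μ(2/r − 1/a_t)] = 3.8462 km/s.
Δv₁ = |v_t − v_c| = |3.8462 − 2.9300| = 0.9162 km/s.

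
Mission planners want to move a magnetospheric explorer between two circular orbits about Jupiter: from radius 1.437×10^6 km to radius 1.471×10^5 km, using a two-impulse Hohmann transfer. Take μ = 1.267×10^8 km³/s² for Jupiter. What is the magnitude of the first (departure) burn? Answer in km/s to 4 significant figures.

Δv₁ = 5.343 km/s

Semi-major axis of the transfer orbit: a_t = (1.437×10^6 + 1.471×10^5)/2 = 7.9205×10^5 km.
On the circular orbit at r = 1.437×10^6 km, v_c = √(μ/r) = 9.390 km/s.
Vis-viva on the transfer ellipse at r = 1.437×10^6 km gives v_t = √[μ(2/r − 1/a_t)] = 4.047 km/s.
Δv₁ = |v_t − v_c| = |4.047 − 9.390| = 5.343 km/s.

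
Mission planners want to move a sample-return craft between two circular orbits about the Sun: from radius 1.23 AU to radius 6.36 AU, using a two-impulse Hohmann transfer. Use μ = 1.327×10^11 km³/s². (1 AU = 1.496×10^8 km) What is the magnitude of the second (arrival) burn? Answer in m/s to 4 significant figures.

In km: r₁ = 1.23 × 1.496×10^8 = 1.84008×10^8 km; r₂ = 6.36 × 1.496×10^8 = 9.51456×10^8 km.
Semi-major axis of the transfer orbit: a_t = (1.84008×10^8 + 9.51456×10^8)/2 = 5.67732×10^8 km.
Circular speed at r = 9.51456×10^8 km: v_c = √(μ/r) = 11.8098 km/s.
Vis-viva on the transfer ellipse at r = 9.51456×10^8 km gives v_t = √[μ(2/r − 1/a_t)] = 6.72338 km/s.
Δv₂ = |v_t − v_c| = |6.72338 − 11.8098| = 5.086 km/s.

Δv₂ = 5086 m/s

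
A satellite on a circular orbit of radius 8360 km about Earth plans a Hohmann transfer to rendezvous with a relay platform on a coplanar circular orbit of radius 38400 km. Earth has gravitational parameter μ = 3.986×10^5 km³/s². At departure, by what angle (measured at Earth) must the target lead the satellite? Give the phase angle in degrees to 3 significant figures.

Semi-major axis of the transfer orbit: a_t = (8360 + 38400)/2 = 23380 km.
Transfer time t = π√(a_t³/μ) = 17788.9 s.
Target angular speed ω₂ = √(μ/r₂³) = 8.39019×10^-5 rad/s.
Angle swept by the target during transfer: ω₂·t = 1.49252 rad = 85.52°.
The satellite traverses 180° on the transfer ellipse, so the target must lead by 180° − 85.52° = 94.5°.

φ = 94.5°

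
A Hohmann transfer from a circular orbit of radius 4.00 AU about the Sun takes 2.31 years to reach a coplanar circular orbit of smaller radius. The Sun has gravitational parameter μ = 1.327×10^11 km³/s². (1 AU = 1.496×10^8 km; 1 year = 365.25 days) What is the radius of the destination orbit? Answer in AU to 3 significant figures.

r₂ = 1.55 AU

In km: r₁ = 4.00 × 1.496×10^8 = 5.984×10^8 km.
Transfer time t = 2.31 years × 365.25 × 86400 s = 7.2898056×10^7 s, and t = π√(a_t³/μ).
So a_t = (μ t²/π²)^(1/3) = (1.327×10^11 × (7.2898056×10^7)² / π²)^(1/3) = 4.1496×10^8 km.
Since a_t = (r₁ + r₂)/2, r₂ = 2a_t − r₁ = 2×4.1496×10^8 − 5.984×10^8 = 2.3152×10^8 km.
In AU: r₂ = 2.3152×10^8 / 1.496×10^8 = 1.55 AU.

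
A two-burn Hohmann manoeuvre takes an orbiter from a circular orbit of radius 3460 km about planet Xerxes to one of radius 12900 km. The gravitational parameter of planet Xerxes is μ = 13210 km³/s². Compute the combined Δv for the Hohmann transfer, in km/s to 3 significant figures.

The Hohmann ellipse has a_t = (r₁ + r₂)/2 = 8180 km.
Circular speed at r₁: v₁ = √(μ/r₁) = √(13210/3460) = 1.95395 km/s.
Transfer-orbit speed at r₁ (vis-viva equation): v_p = √[μ(2/r₁ − 1/a_t)] = 2.45376 km/s.
First burn Δv₁ = |v_p − v₁| = 0.4998 km/s.
Circular speed at r₂: v₂ = √(μ/r₂) = 1.0119 km/s.
Transfer-orbit speed at r₂: v_a = √[μ(2/r₂ − 1/a_t)] = 0.65814 km/s.
Second burn Δv₂ = |v₂ − v_a| = 0.3538 km/s.
Total Δv = Δv₁ + Δv₂ = 0.8536 km/s.

Δv = 0.854 km/s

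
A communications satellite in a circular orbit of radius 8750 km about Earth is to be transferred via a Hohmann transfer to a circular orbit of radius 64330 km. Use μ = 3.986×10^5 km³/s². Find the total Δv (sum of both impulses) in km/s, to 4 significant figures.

Transfer-ellipse semi-major axis a_t = (r₁ + r₂)/2 = (8750 + 64330)/2 = 36540 km.
Circular speed at r₁: v₁ = √(μ/r₁) = √(3.986×10^5/8750) = 6.749 km/s.
Transfer-orbit speed at r₁ (vis-viva equation): v_p = √[μ(2/r₁ − 1/a_t)] = 8.955 km/s.
First burn Δv₁ = |v_p − v₁| = 2.206 km/s.
Circular speed at r₂: v₂ = √(μ/r₂) = 2.489 km/s.
Transfer-orbit speed at r₂: v_a = √[μ(2/r₂ − 1/a_t)] = 1.218 km/s.
Second burn Δv₂ = |v₂ − v_a| = 1.271 km/s.
Total Δv = Δv₁ + Δv₂ = 3.477 km/s.

Δv = 3.477 km/s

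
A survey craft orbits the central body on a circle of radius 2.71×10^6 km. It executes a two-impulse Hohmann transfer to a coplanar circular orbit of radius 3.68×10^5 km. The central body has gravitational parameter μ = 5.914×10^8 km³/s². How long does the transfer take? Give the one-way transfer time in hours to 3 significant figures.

Transfer-ellipse semi-major axis a_t = (r₁ + r₂)/2 = (2.710×10^6 + 3.680×10^5)/2 = 1.539×10^6 km.
By Kepler's third law the transfer-orbit period is T = 2π√(a_t³/μ), so t = T/2 = 2.466×10^5 s.
Converting: 2.466×10^5 s ÷ 3600 s/hour = 68.5 hours.

t = 68.5 hours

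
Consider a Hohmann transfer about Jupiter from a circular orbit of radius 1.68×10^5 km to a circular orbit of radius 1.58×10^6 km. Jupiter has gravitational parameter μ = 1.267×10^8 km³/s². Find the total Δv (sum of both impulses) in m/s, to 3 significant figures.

Δv = 14500 m/s

Semi-major axis of the transfer orbit: a_t = (1.680×10^5 + 1.580×10^6)/2 = 8.740×10^5 km.
At r₁ the circular-orbit speed is v₁ = √(μ/r₁) = 27.462 km/s.
On the transfer ellipse at r₁, v² = μ(2/r − 1/a) gives v_p = √[μ(2/r₁ − 1/a_t)] = 36.924 km/s.
First burn Δv₁ = |v_p − v₁| = 9.462 km/s.
Circular speed at r₂: v₂ = √(μ/r₂) = 8.955 km/s.
Transfer-orbit speed at r₂: v_a = √[μ(2/r₂ − 1/a_t)] = 3.926 km/s.
Second burn Δv₂ = |v₂ − v_a| = 5.029 km/s.
Δv = Δv₁ + Δv₂ = 9.462 + 5.029 = 14.49 km/s.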